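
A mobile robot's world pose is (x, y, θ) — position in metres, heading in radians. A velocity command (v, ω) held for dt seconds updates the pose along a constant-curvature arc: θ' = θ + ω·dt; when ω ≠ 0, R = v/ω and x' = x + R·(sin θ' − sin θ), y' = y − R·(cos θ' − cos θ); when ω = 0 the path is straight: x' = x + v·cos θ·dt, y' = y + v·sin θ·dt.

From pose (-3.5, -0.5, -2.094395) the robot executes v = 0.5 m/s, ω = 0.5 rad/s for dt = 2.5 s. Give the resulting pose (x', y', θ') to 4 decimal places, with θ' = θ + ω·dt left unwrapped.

θ' = -2.0944 + 0.5·2.5 = -0.8444
R = v/ω = 0.5/0.5 = 1.0000
x' = -3.5 + 1.0000·(sin -0.8444 − sin -2.0944) = -3.3815
y' = -0.5 − 1.0000·(cos -0.8444 − cos -2.0944) = -1.6642

(-3.3815, -1.6642, -0.8444)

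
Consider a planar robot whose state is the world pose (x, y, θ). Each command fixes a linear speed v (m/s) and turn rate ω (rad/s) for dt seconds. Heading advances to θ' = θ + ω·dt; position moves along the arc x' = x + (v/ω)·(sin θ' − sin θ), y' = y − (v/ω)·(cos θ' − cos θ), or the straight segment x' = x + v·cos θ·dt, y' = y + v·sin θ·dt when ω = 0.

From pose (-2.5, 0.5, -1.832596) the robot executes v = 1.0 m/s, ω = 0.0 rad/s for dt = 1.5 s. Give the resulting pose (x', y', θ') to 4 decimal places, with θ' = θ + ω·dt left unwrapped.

θ' = -1.8326 + 0.0·1.5 = -1.8326
ω = 0 → straight: x' = -2.5 + 1.0·cos(-1.8326)·1.5 = -2.8882
y' = 0.5 + 1.0·sin(-1.8326)·1.5 = -0.9489

(-2.8882, -0.9489, -1.8326)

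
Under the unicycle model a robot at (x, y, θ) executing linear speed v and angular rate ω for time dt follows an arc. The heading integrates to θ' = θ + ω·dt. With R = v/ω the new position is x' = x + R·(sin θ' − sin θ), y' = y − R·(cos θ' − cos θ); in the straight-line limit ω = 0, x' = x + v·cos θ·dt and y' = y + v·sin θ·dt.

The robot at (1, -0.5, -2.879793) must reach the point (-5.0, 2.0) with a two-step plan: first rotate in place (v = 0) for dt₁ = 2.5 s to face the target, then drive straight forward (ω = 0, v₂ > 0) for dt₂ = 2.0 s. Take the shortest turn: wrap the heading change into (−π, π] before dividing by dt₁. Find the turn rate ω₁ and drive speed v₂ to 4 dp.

ω₁ = -0.2626, v₂ = 3.2500

heading to target = atan2(2−-0.5, -5−1) = 2.7468
Δθ = wrap(2.7468 − -2.8798) = -0.6566; ω₁ = Δθ/dt₁ = -0.2626
distance = √((-5−1)² + (2−-0.5)²) = 6.5000; v₂ = distance/dt₂ = 3.2500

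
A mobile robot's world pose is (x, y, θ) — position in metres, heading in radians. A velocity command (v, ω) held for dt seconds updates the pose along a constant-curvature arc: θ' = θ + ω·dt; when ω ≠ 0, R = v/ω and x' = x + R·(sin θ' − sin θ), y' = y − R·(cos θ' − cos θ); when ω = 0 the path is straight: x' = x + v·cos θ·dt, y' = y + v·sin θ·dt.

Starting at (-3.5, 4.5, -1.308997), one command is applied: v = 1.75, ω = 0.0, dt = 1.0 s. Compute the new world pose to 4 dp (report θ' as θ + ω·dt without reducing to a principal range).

θ' = -1.3090 + 0.0·1.0 = -1.3090
ω = 0 → straight: x' = -3.5 + 1.75·cos(-1.3090)·1.0 = -3.0471
y' = 4.5 + 1.75·sin(-1.3090)·1.0 = 2.8096

(-3.0471, 2.8096, -1.3090)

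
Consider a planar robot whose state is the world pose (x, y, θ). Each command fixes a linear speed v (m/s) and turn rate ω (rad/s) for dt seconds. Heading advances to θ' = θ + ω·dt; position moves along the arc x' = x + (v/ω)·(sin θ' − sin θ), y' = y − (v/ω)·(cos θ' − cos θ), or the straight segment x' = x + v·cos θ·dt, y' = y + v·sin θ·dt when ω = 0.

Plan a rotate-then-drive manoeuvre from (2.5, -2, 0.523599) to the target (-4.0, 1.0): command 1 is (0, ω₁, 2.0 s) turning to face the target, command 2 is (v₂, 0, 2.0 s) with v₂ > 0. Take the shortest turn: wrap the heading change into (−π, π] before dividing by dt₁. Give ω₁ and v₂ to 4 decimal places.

ω₁ = 1.0928, v₂ = 3.5795

heading to target = atan2(1−-2, -4−2.5) = 2.7092
Δθ = wrap(2.7092 − 0.5236) = 2.1856; ω₁ = Δθ/dt₁ = 1.0928
distance = √((-4−2.5)² + (1−-2)²) = 7.1589; v₂ = distance/dt₂ = 3.5795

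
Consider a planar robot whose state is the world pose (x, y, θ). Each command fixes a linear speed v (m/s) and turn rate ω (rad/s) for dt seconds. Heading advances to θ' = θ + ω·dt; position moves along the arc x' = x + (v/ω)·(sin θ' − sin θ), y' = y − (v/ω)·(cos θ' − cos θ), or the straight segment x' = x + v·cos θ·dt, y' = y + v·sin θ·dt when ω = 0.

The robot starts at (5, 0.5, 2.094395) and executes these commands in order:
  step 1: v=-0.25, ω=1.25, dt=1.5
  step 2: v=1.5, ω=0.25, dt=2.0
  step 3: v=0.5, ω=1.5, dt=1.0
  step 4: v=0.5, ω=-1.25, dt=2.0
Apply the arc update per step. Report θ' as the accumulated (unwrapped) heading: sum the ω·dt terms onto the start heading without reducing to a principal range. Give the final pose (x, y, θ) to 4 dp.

step 1: θ'=3.9694 (R=-0.2000) → pose (5.3205, 0.4647, 3.9694)
step 2: θ'=4.4694 (R=6.0000) → pose (3.9154, -2.1506, 4.4694)
step 3: θ'=5.9694 (R=0.3333) → pose (4.1361, -2.5479, 5.9694)
step 4: θ'=3.4694 (R=-0.4000) → pose (4.1414, -3.3070, 3.4694)

(4.1414, -3.3070, 3.4694)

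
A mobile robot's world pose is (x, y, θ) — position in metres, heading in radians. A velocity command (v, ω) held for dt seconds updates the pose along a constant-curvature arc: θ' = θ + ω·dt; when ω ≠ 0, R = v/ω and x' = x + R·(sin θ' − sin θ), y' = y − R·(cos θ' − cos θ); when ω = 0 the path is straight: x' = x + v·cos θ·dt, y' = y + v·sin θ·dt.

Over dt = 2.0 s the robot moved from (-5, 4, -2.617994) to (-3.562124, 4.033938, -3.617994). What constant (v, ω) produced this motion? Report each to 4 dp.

Δθ = -3.617994 − -2.617994 = -1.000000
ω = Δθ/dt = -1.000000/2.0 = -0.5000
R = Δx/(sin θ' − sin θ) = 1.5000
v = R·ω = 1.5000·-0.5000 = -0.7500

v = -0.7500, ω = -0.5000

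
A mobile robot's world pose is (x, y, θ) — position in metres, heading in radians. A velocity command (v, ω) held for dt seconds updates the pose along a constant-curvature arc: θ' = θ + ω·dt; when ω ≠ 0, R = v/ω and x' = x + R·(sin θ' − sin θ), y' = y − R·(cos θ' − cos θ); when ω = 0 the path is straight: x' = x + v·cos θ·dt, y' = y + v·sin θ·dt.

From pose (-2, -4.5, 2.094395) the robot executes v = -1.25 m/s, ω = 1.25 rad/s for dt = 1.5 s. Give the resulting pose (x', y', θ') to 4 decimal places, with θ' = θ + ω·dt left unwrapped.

θ' = 2.0944 + 1.25·1.5 = 3.9694
R = v/ω = -1.25/1.25 = -1.0000
x' = -2 + -1.0000·(sin 3.9694 − sin 2.0944) = -0.3975
y' = -4.5 − -1.0000·(cos 3.9694 − cos 2.0944) = -4.6765

(-0.3975, -4.6765, 3.9694)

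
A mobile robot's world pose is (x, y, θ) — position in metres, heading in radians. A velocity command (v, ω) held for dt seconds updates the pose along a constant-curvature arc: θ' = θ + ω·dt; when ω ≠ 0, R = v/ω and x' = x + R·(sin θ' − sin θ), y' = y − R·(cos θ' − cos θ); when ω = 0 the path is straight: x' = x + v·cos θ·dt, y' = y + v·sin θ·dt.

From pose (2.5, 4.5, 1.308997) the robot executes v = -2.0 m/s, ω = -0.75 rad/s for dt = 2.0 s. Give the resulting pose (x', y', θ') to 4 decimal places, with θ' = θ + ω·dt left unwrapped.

(-0.5821, 2.5720, -0.1910)

θ' = 1.3090 + -0.75·2.0 = -0.1910
R = v/ω = -2.0/-0.75 = 2.6667
x' = 2.5 + 2.6667·(sin -0.1910 − sin 1.3090) = -0.5821
y' = 4.5 − 2.6667·(cos -0.1910 − cos 1.3090) = 2.5720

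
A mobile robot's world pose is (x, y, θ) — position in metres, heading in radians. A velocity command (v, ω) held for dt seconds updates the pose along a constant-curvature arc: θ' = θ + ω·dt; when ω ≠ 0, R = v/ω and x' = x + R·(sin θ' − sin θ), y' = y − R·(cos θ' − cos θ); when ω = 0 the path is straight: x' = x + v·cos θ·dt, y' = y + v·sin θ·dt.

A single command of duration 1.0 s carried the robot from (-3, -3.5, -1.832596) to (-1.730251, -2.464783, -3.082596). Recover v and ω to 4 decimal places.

Δθ = -3.082596 − -1.832596 = -1.250000
ω = Δθ/dt = -1.250000/1.0 = -1.2500
R = Δx/(sin θ' − sin θ) = 1.4000
v = R·ω = 1.4000·-1.2500 = -1.7500

v = -1.7500, ω = -1.2500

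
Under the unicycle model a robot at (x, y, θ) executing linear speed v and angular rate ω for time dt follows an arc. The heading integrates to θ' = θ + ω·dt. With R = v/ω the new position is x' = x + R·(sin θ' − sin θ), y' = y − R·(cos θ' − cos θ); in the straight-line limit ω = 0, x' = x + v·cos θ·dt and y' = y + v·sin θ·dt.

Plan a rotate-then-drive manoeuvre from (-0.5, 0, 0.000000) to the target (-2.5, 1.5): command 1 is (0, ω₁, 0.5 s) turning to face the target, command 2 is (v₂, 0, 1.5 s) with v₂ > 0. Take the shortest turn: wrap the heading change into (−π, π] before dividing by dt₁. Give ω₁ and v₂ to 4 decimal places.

heading to target = atan2(1.5−0, -2.5−-0.5) = 2.4981
Δθ = wrap(2.4981 − 0.0000) = 2.4981; ω₁ = Δθ/dt₁ = 4.9962
distance = √((-2.5−-0.5)² + (1.5−0)²) = 2.5000; v₂ = distance/dt₂ = 1.6667

ω₁ = 4.9962, v₂ = 1.6667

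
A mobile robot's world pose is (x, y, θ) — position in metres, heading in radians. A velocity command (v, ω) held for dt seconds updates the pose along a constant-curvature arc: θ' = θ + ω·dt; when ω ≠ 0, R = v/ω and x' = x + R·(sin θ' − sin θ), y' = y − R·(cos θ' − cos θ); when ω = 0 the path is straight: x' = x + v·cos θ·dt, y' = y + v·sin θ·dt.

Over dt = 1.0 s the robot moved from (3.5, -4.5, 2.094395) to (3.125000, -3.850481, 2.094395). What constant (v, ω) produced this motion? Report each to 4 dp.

Δθ = 2.094395 − 2.094395 = 0.000000
ω = Δθ/dt = 0.000000/1.0 = 0.0000
ω = 0 → v = (Δx·cos θ + Δy·sin θ)/dt = 0.7500

v = 0.7500, ω = 0.0000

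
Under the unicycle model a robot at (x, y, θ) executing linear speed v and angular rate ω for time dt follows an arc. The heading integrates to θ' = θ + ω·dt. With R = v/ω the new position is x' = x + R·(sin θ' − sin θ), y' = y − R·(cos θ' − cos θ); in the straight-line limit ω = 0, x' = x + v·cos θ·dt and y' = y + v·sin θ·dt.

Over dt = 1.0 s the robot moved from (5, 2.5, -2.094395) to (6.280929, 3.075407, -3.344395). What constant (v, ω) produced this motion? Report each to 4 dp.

Δθ = -3.344395 − -2.094395 = -1.250000
ω = Δθ/dt = -1.250000/1.0 = -1.2500
R = Δx/(sin θ' − sin θ) = 1.2000
v = R·ω = 1.2000·-1.2500 = -1.5000

v = -1.5000, ω = -1.2500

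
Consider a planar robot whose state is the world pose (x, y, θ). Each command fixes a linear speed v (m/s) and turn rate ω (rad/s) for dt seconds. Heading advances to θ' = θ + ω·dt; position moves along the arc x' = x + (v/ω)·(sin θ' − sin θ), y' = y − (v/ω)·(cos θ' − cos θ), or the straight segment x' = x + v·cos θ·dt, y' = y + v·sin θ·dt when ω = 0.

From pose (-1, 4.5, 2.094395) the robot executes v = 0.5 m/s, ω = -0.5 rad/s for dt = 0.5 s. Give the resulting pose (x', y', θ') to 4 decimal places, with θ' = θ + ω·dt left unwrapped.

θ' = 2.0944 + -0.5·0.5 = 1.8444
R = v/ω = 0.5/-0.5 = -1.0000
x' = -1 + -1.0000·(sin 1.8444 − sin 2.0944) = -1.0968
y' = 4.5 − -1.0000·(cos 1.8444 − cos 2.0944) = 4.7298

(-1.0968, 4.7298, 1.8444)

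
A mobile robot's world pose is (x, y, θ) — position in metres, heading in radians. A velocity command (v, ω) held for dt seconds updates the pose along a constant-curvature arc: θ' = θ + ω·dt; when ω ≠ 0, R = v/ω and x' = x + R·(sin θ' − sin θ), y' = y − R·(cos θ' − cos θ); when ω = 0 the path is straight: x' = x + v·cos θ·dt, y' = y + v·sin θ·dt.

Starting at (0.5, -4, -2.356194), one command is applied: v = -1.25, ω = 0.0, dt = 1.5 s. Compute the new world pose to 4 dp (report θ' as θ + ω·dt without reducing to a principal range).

θ' = -2.3562 + 0.0·1.5 = -2.3562
ω = 0 → straight: x' = 0.5 + -1.25·cos(-2.3562)·1.5 = 1.8258
y' = -4 + -1.25·sin(-2.3562)·1.5 = -2.6742

(1.8258, -2.6742, -2.3562)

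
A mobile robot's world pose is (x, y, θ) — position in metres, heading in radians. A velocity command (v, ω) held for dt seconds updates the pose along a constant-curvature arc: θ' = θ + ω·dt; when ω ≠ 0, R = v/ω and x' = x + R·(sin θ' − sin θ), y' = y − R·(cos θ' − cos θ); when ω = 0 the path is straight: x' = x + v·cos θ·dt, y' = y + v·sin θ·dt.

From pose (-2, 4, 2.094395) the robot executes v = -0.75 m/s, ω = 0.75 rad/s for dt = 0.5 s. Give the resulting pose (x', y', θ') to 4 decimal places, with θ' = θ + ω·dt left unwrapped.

(-1.7567, 3.7175, 2.4694)

θ' = 2.0944 + 0.75·0.5 = 2.4694
R = v/ω = -0.75/0.75 = -1.0000
x' = -2 + -1.0000·(sin 2.4694 − sin 2.0944) = -1.7567
y' = 4 − -1.0000·(cos 2.4694 − cos 2.0944) = 3.7175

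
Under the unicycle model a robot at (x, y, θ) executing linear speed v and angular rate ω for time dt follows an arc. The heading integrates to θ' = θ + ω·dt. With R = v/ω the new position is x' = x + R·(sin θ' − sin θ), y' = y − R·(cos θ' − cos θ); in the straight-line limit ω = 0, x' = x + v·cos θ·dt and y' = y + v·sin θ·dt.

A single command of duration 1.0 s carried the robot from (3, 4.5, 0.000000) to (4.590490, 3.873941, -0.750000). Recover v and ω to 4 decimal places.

v = 1.7500, ω = -0.7500

Δθ = -0.750000 − 0.000000 = -0.750000
ω = Δθ/dt = -0.750000/1.0 = -0.7500
R = Δx/(sin θ' − sin θ) = -2.3333
v = R·ω = -2.3333·-0.7500 = 1.7500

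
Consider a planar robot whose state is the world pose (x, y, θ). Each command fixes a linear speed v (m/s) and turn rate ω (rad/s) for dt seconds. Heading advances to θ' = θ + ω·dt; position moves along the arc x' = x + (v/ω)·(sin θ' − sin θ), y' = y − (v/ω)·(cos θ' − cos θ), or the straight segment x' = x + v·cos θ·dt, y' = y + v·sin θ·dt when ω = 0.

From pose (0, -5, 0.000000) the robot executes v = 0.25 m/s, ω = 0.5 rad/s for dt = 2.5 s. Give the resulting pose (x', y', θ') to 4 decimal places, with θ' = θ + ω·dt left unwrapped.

(0.4745, -4.6577, 1.2500)

θ' = 0.0000 + 0.5·2.5 = 1.2500
R = v/ω = 0.25/0.5 = 0.5000
x' = 0 + 0.5000·(sin 1.2500 − sin 0.0000) = 0.4745
y' = -5 − 0.5000·(cos 1.2500 − cos 0.0000) = -4.6577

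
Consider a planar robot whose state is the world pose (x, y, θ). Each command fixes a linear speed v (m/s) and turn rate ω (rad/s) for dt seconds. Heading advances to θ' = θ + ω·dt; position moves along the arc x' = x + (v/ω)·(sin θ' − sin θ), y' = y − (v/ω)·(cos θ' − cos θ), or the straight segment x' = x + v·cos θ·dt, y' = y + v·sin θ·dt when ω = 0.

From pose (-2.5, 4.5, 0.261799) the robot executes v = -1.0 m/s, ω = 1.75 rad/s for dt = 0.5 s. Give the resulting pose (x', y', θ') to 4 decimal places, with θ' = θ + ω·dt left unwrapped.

θ' = 0.2618 + 1.75·0.5 = 1.1368
R = v/ω = -1.0/1.75 = -0.5714
x' = -2.5 + -0.5714·(sin 1.1368 − sin 0.2618) = -2.8706
y' = 4.5 − -0.5714·(cos 1.1368 − cos 0.2618) = 4.1883

(-2.8706, 4.1883, 1.1368)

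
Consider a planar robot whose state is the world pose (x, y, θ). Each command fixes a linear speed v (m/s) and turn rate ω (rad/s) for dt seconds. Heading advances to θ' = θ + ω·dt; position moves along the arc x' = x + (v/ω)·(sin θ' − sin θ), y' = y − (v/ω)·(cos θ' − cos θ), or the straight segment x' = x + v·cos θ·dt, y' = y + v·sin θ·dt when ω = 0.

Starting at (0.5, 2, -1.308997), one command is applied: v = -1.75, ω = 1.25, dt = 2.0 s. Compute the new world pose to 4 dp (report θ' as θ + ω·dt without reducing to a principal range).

(-2.1525, 2.1567, 1.1910)

θ' = -1.3090 + 1.25·2.0 = 1.1910
R = v/ω = -1.75/1.25 = -1.4000
x' = 0.5 + -1.4000·(sin 1.1910 − sin -1.3090) = -2.1525
y' = 2 − -1.4000·(cos 1.1910 − cos -1.3090) = 2.1567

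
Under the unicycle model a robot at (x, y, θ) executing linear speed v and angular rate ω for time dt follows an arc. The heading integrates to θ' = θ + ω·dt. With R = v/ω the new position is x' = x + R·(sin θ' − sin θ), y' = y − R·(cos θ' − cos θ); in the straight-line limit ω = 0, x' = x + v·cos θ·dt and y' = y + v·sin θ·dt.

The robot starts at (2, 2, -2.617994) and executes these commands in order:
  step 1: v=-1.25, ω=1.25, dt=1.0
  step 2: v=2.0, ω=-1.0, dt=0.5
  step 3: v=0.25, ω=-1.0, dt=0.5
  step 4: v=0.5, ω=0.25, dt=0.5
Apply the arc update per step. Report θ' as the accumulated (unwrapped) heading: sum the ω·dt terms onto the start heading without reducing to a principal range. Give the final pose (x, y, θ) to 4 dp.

step 1: θ'=-1.3680 (R=-1.0000) → pose (2.4795, 3.0674, -1.3680)
step 2: θ'=-1.8680 (R=-2.0000) → pose (2.4328, 2.0789, -1.8680)
step 3: θ'=-2.3680 (R=-0.2500) → pose (2.3685, 1.9733, -2.3680)
step 4: θ'=-2.2430 (R=2.0000) → pose (2.2010, 1.7879, -2.2430)

(2.2010, 1.7879, -2.2430)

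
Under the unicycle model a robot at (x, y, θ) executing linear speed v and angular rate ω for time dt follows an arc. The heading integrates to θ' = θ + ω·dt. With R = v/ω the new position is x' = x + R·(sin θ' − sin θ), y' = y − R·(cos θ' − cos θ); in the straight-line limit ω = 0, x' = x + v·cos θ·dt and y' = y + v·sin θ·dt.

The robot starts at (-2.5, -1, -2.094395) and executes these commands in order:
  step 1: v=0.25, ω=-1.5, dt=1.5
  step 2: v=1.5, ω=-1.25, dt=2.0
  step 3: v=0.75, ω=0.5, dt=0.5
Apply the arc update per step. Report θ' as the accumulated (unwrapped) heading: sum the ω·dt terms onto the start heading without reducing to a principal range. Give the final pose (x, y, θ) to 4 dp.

step 1: θ'=-4.3444 (R=-0.1667) → pose (-2.7998, -0.9766, -4.3444)
step 2: θ'=-6.8444 (R=-1.2000) → pose (-1.0415, 0.4710, -6.8444)
step 3: θ'=-6.5944 (R=1.5000) → pose (-0.7025, 0.3130, -6.5944)

(-0.7025, 0.3130, -6.5944)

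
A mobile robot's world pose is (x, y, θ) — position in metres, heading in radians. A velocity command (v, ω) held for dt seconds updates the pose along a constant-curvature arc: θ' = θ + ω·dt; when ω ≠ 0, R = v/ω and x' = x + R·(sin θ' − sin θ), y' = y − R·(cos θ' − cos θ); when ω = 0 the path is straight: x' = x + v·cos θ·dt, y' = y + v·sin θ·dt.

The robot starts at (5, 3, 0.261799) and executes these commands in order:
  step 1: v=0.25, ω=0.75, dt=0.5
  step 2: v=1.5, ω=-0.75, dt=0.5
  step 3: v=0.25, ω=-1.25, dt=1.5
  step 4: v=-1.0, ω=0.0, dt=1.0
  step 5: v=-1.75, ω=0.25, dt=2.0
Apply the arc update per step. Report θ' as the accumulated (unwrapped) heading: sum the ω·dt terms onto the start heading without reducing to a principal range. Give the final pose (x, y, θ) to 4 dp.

(5.3636, 7.5645, -1.1132)

step 1: θ'=0.6368 (R=0.3333) → pose (5.1119, 3.0540, 0.6368)
step 2: θ'=0.2618 (R=-2.0000) → pose (5.7835, 3.3778, 0.2618)
step 3: θ'=-1.6132 (R=-0.2000) → pose (6.0351, 3.1762, -1.6132)
step 4: θ'=-1.6132 (straight) → pose (6.0775, 4.1753, -1.6132)
step 5: θ'=-1.1132 (R=-7.0000) → pose (5.3636, 7.5645, -1.1132)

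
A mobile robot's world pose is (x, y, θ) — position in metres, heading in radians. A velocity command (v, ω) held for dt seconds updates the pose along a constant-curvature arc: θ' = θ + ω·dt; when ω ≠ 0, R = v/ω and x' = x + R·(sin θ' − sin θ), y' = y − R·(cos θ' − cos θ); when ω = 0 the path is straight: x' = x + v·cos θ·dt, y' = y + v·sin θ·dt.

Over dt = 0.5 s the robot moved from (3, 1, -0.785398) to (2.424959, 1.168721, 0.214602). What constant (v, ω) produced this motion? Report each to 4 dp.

Δθ = 0.214602 − -0.785398 = 1.000000
ω = Δθ/dt = 1.000000/0.5 = 2.0000
R = Δx/(sin θ' − sin θ) = -0.6250
v = R·ω = -0.6250·2.0000 = -1.2500

v = -1.2500, ω = 2.0000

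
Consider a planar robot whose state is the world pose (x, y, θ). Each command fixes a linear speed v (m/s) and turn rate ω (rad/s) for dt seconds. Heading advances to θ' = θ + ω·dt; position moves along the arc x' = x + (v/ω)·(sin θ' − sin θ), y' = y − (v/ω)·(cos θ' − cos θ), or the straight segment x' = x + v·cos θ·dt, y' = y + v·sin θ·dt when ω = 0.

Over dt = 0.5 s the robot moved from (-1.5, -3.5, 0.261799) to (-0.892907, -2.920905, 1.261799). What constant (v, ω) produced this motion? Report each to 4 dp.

Δθ = 1.261799 − 0.261799 = 1.000000
ω = Δθ/dt = 1.000000/0.5 = 2.0000
R = Δx/(sin θ' − sin θ) = 0.8750
v = R·ω = 0.8750·2.0000 = 1.7500

v = 1.7500, ω = 2.0000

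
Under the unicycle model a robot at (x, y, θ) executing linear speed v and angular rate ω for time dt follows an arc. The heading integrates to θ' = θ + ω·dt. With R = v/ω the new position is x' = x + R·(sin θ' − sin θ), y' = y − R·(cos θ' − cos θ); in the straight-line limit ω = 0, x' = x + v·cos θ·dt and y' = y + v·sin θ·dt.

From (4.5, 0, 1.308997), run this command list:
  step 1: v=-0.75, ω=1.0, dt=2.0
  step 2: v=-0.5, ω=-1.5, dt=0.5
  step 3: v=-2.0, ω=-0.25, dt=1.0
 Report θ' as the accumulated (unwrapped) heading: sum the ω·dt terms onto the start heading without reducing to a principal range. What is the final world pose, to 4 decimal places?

(7.1042, -2.2806, 2.3090)

step 1: θ'=3.3090 (R=-0.7500) → pose (5.3494, -0.9336, 3.3090)
step 2: θ'=2.5590 (R=0.3333) → pose (5.5884, -0.9840, 2.5590)
step 3: θ'=2.3090 (R=8.0000) → pose (7.1042, -2.2806, 2.3090)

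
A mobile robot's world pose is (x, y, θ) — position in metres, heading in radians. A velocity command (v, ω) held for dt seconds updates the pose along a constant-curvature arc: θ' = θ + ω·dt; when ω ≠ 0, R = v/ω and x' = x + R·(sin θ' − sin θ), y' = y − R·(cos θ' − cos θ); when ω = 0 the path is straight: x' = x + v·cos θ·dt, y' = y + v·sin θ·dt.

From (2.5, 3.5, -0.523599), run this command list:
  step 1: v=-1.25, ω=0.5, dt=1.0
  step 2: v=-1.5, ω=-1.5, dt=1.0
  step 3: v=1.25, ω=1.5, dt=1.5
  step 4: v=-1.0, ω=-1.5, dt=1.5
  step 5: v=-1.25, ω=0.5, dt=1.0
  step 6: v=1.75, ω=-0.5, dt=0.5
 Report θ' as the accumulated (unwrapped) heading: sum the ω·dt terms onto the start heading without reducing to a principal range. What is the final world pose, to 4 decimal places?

step 1: θ'=-0.0236 (R=-2.5000) → pose (1.3090, 3.8342, -0.0236)
step 2: θ'=-1.5236 (R=1.0000) → pose (0.3337, 4.7868, -1.5236)
step 3: θ'=0.7264 (R=0.8333) → pose (1.7196, 4.2031, 0.7264)
step 4: θ'=-1.5236 (R=0.6667) → pose (0.6109, 4.6701, -1.5236)
step 5: θ'=-1.0236 (R=-2.5000) → pose (0.2486, 5.8528, -1.0236)
step 6: θ'=-1.2736 (R=-3.5000) → pose (0.6062, 5.0568, -1.2736)

(0.6062, 5.0568, -1.2736)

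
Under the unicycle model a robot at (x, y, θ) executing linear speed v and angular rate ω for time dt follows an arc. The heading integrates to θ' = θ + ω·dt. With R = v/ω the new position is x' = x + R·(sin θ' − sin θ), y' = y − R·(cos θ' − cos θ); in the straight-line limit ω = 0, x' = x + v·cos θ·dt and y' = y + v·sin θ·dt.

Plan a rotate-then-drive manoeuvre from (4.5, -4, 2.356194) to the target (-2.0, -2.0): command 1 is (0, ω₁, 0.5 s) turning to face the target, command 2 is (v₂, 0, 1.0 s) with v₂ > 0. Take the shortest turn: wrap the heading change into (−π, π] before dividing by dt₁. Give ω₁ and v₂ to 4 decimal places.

ω₁ = 0.9738, v₂ = 6.8007

heading to target = atan2(-2−-4, -2−4.5) = 2.8431
Δθ = wrap(2.8431 − 2.3562) = 0.4869; ω₁ = Δθ/dt₁ = 0.9738
distance = √((-2−4.5)² + (-2−-4)²) = 6.8007; v₂ = distance/dt₂ = 6.8007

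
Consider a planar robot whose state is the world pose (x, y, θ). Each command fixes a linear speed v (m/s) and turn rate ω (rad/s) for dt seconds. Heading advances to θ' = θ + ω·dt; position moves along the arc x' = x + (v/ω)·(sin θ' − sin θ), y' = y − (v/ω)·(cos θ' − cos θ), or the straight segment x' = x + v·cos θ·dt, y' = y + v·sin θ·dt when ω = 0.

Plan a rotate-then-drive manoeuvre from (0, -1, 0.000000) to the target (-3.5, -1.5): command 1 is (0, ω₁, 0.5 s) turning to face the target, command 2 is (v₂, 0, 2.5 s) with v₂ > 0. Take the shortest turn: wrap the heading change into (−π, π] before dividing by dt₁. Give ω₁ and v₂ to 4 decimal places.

ω₁ = -5.9994, v₂ = 1.4142

heading to target = atan2(-1.5−-1, -3.5−0) = -2.9997
Δθ = wrap(-2.9997 − 0.0000) = -2.9997; ω₁ = Δθ/dt₁ = -5.9994
distance = √((-3.5−0)² + (-1.5−-1)²) = 3.5355; v₂ = distance/dt₂ = 1.4142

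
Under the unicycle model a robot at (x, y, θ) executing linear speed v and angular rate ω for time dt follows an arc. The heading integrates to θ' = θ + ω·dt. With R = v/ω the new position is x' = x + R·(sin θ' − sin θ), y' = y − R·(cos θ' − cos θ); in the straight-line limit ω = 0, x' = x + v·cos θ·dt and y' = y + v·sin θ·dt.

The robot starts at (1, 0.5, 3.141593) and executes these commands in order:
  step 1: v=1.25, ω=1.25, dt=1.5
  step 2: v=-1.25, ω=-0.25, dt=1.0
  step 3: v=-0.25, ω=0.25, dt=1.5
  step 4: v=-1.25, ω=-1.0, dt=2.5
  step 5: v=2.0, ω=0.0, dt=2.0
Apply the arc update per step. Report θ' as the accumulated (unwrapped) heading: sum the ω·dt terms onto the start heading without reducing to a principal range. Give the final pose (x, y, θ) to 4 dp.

(-2.0400, 4.3241, 2.6416)

step 1: θ'=5.0166 (R=1.0000) → pose (0.0459, -0.7995, 5.0166)
step 2: θ'=4.7666 (R=5.0000) → pose (-0.1763, 0.4272, 4.7666)
step 3: θ'=5.1416 (R=-1.0000) → pose (-0.2655, 0.7892, 5.1416)
step 4: θ'=2.6416 (R=1.2500) → pose (1.4704, 2.4064, 2.6416)
step 5: θ'=2.6416 (straight) → pose (-2.0400, 4.3241, 2.6416)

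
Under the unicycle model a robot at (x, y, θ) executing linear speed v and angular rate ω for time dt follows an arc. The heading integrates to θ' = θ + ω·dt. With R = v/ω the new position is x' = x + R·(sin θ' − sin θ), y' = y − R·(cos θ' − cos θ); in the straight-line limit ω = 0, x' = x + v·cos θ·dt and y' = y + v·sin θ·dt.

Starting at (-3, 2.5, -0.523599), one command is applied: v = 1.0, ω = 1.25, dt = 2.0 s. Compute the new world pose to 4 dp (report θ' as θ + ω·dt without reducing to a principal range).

θ' = -0.5236 + 1.25·2.0 = 1.9764
R = v/ω = 1.0/1.25 = 0.8000
x' = -3 + 0.8000·(sin 1.9764 − sin -0.5236) = -1.8649
y' = 2.5 − 0.8000·(cos 1.9764 − cos -0.5236) = 3.5085

(-1.8649, 3.5085, 1.9764)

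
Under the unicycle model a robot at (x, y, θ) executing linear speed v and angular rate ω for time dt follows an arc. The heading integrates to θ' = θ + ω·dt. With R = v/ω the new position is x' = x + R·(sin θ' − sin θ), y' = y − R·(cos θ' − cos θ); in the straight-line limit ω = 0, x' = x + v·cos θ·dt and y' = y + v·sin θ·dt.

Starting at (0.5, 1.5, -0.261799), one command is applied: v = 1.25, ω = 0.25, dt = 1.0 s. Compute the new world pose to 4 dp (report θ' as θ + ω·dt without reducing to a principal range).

(1.7351, 1.3300, -0.0118)

θ' = -0.2618 + 0.25·1.0 = -0.0118
R = v/ω = 1.25/0.25 = 5.0000
x' = 0.5 + 5.0000·(sin -0.0118 − sin -0.2618) = 1.7351
y' = 1.5 − 5.0000·(cos -0.0118 − cos -0.2618) = 1.3300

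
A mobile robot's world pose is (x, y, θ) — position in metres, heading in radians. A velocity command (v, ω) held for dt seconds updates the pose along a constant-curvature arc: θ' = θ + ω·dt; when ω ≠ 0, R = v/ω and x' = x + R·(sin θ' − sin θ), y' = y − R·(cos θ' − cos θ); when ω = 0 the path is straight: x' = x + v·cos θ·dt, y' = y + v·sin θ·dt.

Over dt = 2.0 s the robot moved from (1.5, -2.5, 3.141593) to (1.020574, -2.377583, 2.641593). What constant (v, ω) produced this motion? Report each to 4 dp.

Δθ = 2.641593 − 3.141593 = -0.500000
ω = Δθ/dt = -0.500000/2.0 = -0.2500
R = Δx/(sin θ' − sin θ) = -1.0000
v = R·ω = -1.0000·-0.2500 = 0.2500

v = 0.2500, ω = -0.2500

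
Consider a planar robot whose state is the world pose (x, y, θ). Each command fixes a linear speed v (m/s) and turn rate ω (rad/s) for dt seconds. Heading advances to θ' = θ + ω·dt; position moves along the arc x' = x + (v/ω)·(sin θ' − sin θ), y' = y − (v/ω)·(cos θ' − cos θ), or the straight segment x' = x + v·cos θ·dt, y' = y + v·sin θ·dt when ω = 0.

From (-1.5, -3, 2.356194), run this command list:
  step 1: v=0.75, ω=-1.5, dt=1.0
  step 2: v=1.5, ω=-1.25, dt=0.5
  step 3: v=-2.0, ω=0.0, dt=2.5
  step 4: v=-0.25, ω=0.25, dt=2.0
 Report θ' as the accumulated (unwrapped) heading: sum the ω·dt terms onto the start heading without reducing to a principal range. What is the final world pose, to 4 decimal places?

(-6.1983, -3.3118, 0.7312)

step 1: θ'=0.8562 (R=-0.5000) → pose (-1.5241, -2.3188, 0.8562)
step 2: θ'=0.2312 (R=-1.2000) → pose (-0.8927, -1.9371, 0.2312)
step 3: θ'=0.2312 (straight) → pose (-5.7596, -3.0828, 0.2312)
step 4: θ'=0.7312 (R=-1.0000) → pose (-6.1983, -3.3118, 0.7312)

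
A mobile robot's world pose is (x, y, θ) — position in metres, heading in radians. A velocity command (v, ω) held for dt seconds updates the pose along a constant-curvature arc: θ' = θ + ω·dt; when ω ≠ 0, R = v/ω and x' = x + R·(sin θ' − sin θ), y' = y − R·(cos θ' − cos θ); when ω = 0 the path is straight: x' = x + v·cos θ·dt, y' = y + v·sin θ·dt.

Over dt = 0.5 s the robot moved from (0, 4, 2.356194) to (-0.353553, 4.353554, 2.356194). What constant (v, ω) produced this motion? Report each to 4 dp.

Δθ = 2.356194 − 2.356194 = 0.000000
ω = Δθ/dt = 0.000000/0.5 = 0.0000
ω = 0 → v = (Δx·cos θ + Δy·sin θ)/dt = 1.0000

v = 1.0000, ω = 0.0000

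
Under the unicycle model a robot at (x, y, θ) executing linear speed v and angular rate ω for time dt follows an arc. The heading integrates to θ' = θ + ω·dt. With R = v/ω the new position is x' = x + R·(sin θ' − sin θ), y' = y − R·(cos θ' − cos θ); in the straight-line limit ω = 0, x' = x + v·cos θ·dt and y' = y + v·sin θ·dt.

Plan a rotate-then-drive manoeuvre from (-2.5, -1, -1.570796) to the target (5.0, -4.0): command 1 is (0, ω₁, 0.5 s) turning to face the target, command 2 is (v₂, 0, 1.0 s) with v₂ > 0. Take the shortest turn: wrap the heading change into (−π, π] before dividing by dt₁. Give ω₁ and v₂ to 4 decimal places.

heading to target = atan2(-4−-1, 5−-2.5) = -0.3805
Δθ = wrap(-0.3805 − -1.5708) = 1.1903; ω₁ = Δθ/dt₁ = 2.3806
distance = √((5−-2.5)² + (-4−-1)²) = 8.0777; v₂ = distance/dt₂ = 8.0777

ω₁ = 2.3806, v₂ = 8.0777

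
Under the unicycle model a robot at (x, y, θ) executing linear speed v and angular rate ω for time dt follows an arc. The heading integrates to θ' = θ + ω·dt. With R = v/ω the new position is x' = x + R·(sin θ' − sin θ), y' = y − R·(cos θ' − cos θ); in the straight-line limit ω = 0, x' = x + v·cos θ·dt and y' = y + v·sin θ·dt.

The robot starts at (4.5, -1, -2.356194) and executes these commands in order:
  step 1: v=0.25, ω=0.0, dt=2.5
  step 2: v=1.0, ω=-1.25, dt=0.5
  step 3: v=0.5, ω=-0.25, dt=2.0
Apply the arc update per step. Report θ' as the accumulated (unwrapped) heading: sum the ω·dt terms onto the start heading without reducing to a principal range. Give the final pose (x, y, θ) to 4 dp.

(2.6345, -1.5774, -3.4812)

step 1: θ'=-2.3562 (straight) → pose (4.0581, -1.4419, -2.3562)
step 2: θ'=-2.9812 (R=-0.8000) → pose (3.6201, -1.6660, -2.9812)
step 3: θ'=-3.4812 (R=-2.0000) → pose (2.6345, -1.5774, -3.4812)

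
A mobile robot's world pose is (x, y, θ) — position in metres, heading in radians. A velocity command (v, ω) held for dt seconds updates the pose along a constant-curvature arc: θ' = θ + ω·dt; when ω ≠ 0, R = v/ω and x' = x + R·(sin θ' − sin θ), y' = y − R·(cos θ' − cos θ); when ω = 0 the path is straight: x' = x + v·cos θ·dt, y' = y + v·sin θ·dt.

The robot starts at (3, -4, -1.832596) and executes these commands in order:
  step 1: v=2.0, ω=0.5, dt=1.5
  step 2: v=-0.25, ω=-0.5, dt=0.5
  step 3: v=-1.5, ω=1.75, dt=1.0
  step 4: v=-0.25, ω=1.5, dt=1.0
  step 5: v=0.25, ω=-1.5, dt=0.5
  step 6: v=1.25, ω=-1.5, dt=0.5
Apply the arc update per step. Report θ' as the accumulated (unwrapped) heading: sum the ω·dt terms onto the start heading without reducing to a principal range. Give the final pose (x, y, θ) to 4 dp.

step 1: θ'=-1.0826 (R=4.0000) → pose (3.3310, -6.9114, -1.0826)
step 2: θ'=-1.3326 (R=0.5000) → pose (3.2867, -6.7949, -1.3326)
step 3: θ'=0.4174 (R=-0.8571) → pose (2.1063, -6.2136, 0.4174)
step 4: θ'=1.9174 (R=-0.1667) → pose (2.0171, -6.4226, 1.9174)
step 5: θ'=1.1674 (R=-0.1667) → pose (2.0206, -6.3005, 1.1674)
step 6: θ'=0.4174 (R=-0.8333) → pose (2.4492, -5.8658, 0.4174)

(2.4492, -5.8658, 0.4174)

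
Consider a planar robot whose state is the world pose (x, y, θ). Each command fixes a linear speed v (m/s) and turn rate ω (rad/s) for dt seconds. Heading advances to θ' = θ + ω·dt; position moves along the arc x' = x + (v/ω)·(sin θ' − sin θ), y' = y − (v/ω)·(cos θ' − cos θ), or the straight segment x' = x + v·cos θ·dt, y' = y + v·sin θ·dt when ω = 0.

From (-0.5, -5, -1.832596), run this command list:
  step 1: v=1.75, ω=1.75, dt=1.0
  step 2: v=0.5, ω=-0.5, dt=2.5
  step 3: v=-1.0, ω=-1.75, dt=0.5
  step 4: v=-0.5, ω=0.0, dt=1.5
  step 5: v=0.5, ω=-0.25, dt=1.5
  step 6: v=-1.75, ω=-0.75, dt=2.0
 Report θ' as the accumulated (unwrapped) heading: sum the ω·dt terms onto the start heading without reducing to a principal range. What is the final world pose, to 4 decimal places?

step 1: θ'=-0.0826 (R=1.0000) → pose (0.3834, -6.2554, -0.0826)
step 2: θ'=-1.3326 (R=-1.0000) → pose (1.2727, -7.0160, -1.3326)
step 3: θ'=-2.2076 (R=0.5714) → pose (1.3685, -6.5414, -2.2076)
step 4: θ'=-2.2076 (straight) → pose (1.8145, -5.9384, -2.2076)
step 5: θ'=-2.5826 (R=-2.0000) → pose (1.2672, -6.4448, -2.5826)
step 6: θ'=-4.0826 (R=2.3333) → pose (4.3903, -7.0486, -4.0826)

(4.3903, -7.0486, -4.0826)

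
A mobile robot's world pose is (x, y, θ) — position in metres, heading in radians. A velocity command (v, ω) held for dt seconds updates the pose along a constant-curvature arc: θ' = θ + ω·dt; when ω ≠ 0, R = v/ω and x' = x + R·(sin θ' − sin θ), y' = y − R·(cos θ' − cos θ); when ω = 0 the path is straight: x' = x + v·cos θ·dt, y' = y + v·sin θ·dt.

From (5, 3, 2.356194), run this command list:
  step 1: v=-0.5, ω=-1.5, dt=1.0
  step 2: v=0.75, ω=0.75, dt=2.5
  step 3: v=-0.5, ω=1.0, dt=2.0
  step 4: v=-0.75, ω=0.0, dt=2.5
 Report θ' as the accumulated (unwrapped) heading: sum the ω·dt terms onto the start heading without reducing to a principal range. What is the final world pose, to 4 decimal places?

step 1: θ'=0.8562 (R=0.3333) → pose (5.0161, 2.5459, 0.8562)
step 2: θ'=2.7312 (R=1.0000) → pose (4.6597, 4.1181, 2.7312)
step 3: θ'=4.7312 (R=-0.5000) → pose (5.3591, 4.5860, 4.7312)
step 4: θ'=4.7312 (straight) → pose (5.3238, 6.4607, 4.7312)

(5.3238, 6.4607, 4.7312)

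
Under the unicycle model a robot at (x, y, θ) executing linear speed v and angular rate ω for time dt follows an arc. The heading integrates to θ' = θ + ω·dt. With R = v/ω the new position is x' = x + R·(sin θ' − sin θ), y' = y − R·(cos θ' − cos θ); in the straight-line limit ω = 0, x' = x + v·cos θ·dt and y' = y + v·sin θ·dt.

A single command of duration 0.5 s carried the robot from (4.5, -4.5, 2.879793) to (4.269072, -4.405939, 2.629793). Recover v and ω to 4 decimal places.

Δθ = 2.629793 − 2.879793 = -0.250000
ω = Δθ/dt = -0.250000/0.5 = -0.5000
R = Δx/(sin θ' − sin θ) = -1.0000
v = R·ω = -1.0000·-0.5000 = 0.5000

v = 0.5000, ω = -0.5000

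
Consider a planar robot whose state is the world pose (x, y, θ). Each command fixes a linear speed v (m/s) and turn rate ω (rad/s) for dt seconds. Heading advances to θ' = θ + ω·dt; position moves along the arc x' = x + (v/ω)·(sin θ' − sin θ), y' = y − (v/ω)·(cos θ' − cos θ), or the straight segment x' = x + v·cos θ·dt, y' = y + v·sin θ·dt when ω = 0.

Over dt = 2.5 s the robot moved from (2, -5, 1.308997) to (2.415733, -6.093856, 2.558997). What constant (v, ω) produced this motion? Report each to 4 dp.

Δθ = 2.558997 − 1.308997 = 1.250000
ω = Δθ/dt = 1.250000/2.5 = 0.5000
R = −Δy/(cos θ' − cos θ) = -1.0000
v = R·ω = -1.0000·0.5000 = -0.5000

v = -0.5000, ω = 0.5000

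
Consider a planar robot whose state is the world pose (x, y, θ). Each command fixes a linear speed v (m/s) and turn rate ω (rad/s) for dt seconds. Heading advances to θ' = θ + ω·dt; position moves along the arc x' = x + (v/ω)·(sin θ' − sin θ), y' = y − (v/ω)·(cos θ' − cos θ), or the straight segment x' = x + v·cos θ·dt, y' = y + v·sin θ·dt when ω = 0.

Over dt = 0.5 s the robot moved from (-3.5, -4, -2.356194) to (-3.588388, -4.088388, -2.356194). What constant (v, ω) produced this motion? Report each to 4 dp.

Δθ = -2.356194 − -2.356194 = 0.000000
ω = Δθ/dt = 0.000000/0.5 = 0.0000
ω = 0 → v = (Δx·cos θ + Δy·sin θ)/dt = 0.2500

v = 0.2500, ω = 0.0000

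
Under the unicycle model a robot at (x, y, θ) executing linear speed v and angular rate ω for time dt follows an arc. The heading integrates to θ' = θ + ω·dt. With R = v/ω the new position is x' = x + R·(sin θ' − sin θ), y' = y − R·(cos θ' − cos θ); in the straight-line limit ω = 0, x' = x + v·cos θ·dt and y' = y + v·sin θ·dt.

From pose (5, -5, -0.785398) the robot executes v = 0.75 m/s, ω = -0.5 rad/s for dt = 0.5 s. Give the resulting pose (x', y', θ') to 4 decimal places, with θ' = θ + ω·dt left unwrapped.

θ' = -0.7854 + -0.5·0.5 = -1.0354
R = v/ω = 0.75/-0.5 = -1.5000
x' = 5 + -1.5000·(sin -1.0354 − sin -0.7854) = 5.2294
y' = -5 − -1.5000·(cos -1.0354 − cos -0.7854) = -5.2954

(5.2294, -5.2954, -1.0354)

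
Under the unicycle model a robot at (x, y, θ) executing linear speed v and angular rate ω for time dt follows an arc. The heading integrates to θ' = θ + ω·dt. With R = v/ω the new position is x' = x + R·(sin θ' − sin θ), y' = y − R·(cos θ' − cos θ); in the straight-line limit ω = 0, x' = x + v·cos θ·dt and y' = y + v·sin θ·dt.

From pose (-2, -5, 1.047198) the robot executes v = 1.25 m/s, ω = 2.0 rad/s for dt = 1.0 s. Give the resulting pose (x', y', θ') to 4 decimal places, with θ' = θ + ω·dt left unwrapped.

θ' = 1.0472 + 2.0·1.0 = 3.0472
R = v/ω = 1.25/2.0 = 0.6250
x' = -2 + 0.6250·(sin 3.0472 − sin 1.0472) = -2.4824
y' = -5 − 0.6250·(cos 3.0472 − cos 1.0472) = -4.0653

(-2.4824, -4.0653, 3.0472)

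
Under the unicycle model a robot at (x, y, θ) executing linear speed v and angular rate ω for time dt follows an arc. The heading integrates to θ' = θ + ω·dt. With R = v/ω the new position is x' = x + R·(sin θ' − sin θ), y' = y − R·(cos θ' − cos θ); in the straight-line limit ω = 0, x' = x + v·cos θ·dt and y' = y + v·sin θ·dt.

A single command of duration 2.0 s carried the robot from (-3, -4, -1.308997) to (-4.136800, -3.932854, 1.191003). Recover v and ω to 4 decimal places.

Δθ = 1.191003 − -1.308997 = 2.500000
ω = Δθ/dt = 2.500000/2.0 = 1.2500
R = Δx/(sin θ' − sin θ) = -0.6000
v = R·ω = -0.6000·1.2500 = -0.7500

v = -0.7500, ω = 1.2500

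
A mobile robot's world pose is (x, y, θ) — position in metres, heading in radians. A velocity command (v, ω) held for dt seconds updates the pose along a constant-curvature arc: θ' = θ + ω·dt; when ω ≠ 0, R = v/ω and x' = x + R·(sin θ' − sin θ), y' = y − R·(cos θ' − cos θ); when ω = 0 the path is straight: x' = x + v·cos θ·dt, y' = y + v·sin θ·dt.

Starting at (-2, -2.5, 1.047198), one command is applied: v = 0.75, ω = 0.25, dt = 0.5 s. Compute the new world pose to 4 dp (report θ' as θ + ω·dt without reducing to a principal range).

(-1.8333, -2.1644, 1.1722)

θ' = 1.0472 + 0.25·0.5 = 1.1722
R = v/ω = 0.75/0.25 = 3.0000
x' = -2 + 3.0000·(sin 1.1722 − sin 1.0472) = -1.8333
y' = -2.5 − 3.0000·(cos 1.1722 − cos 1.0472) = -2.1644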